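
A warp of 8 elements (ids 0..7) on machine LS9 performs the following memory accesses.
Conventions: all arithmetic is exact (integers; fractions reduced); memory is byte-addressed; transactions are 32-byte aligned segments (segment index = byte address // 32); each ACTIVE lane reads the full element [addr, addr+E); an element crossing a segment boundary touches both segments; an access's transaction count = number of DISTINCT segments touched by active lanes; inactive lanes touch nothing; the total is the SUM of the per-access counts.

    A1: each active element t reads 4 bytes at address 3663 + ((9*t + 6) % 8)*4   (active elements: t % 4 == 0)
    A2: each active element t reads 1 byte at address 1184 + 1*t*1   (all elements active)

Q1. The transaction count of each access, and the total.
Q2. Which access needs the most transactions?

A1: 2 transactions
A2: 1 transaction

Answer: 2,1; total 3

Answer: A1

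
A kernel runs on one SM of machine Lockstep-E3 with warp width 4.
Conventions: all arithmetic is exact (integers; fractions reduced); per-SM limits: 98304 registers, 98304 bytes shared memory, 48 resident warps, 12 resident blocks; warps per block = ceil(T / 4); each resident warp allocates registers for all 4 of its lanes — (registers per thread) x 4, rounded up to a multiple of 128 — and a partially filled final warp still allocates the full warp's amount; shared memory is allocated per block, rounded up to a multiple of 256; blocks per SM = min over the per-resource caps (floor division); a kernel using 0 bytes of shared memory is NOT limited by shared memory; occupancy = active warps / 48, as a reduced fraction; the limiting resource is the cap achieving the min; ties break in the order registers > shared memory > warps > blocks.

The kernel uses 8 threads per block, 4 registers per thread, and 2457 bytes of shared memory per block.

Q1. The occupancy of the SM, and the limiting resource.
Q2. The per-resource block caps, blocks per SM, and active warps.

Answer: occupancy 1/2, limited by blocks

registers: 384 blocks
shared memory: 38 blocks
warps: 24 blocks
blocks: 12 blocks

Answer: 12 blocks, 24 active warps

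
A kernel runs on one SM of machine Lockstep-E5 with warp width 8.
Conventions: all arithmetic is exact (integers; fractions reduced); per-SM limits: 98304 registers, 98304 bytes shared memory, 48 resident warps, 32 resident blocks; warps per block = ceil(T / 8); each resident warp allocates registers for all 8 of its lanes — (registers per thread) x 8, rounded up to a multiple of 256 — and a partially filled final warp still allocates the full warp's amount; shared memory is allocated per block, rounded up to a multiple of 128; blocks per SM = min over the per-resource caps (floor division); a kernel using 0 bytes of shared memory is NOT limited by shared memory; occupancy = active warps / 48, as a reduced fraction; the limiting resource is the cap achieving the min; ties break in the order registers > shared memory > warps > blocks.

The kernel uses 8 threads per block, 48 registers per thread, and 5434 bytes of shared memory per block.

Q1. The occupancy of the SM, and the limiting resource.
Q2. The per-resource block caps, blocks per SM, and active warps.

Answer: occupancy 17/48, limited by shared memory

registers: 192 blocks
shared memory: 17 blocks
warps: 48 blocks
blocks: 32 blocks

Answer: 17 blocks, 17 active warps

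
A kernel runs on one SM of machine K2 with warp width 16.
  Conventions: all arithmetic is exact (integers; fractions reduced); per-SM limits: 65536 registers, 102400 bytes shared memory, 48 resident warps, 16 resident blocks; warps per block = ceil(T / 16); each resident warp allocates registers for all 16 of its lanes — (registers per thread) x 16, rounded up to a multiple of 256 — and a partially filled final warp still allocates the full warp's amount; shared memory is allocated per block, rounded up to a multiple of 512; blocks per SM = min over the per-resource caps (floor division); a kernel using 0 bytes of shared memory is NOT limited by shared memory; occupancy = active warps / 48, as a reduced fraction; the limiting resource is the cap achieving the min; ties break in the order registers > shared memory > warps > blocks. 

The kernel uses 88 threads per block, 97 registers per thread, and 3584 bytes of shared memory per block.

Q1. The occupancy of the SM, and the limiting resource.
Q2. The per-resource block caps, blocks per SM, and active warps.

Answer: occupancy 3/4, limited by registers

registers: 6 blocks
shared memory: 28 blocks
warps: 8 blocks
blocks: 16 blocks

Answer: 6 blocks, 36 active warps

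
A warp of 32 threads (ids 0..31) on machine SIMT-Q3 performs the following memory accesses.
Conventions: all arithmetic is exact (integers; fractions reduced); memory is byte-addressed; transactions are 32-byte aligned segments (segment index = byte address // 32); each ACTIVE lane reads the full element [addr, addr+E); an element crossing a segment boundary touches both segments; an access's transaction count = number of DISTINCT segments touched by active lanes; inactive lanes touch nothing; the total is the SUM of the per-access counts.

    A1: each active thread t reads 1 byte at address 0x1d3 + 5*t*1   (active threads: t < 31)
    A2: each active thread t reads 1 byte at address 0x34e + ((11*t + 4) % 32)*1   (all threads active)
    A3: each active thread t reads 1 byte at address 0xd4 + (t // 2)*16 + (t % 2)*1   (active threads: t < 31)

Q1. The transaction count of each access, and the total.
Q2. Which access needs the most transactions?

A1: 6 transactions
A2: 2 transactions
A3: 9 transactions

Answer: 6,2,9; total 17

Answer: A3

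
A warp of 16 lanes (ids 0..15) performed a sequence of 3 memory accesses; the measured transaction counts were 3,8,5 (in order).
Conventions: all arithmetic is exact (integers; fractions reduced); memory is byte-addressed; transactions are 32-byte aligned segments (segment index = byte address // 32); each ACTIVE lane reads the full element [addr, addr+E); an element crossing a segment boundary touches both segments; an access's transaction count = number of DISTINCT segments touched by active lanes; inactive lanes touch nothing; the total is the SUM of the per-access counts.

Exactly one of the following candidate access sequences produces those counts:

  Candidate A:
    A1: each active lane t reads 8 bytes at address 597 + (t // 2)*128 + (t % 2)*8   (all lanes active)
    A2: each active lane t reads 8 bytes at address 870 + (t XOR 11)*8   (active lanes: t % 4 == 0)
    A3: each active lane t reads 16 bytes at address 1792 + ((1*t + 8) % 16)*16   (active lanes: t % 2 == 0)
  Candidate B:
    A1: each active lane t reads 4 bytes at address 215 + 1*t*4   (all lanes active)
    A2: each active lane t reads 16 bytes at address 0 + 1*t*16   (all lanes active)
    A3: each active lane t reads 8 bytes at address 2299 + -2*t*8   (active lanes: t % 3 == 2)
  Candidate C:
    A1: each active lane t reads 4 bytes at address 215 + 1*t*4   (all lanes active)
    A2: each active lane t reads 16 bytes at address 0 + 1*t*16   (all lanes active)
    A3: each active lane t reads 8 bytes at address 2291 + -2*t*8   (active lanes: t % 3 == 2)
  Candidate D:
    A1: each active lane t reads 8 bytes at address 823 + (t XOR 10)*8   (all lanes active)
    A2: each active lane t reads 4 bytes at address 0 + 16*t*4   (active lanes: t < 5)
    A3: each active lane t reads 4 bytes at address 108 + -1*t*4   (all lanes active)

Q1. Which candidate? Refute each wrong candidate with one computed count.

A: A1 gives 16 transactions, not 3
B: A3 gives 8 transactions, not 5
D: A1 gives 5 transactions, not 3
C: all counts match (3,8,5)

Answer: C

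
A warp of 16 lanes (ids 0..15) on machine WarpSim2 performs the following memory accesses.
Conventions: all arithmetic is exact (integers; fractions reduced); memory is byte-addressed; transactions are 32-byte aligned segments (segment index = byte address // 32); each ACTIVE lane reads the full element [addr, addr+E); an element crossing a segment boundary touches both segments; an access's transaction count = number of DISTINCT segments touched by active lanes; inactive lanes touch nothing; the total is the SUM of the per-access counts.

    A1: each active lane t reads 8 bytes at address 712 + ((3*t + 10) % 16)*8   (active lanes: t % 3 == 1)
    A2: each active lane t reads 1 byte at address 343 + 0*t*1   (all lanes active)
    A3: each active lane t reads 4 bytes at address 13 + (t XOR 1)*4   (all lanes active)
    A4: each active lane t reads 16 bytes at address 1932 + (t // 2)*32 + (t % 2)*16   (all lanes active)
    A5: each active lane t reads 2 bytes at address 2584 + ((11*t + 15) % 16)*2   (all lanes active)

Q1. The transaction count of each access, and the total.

A1: 5 transactions
A2: 1 transaction
A3: 3 transactions
A4: 9 transactions
A5: 2 transactions

Answer: 5,1,3,9,2; total 20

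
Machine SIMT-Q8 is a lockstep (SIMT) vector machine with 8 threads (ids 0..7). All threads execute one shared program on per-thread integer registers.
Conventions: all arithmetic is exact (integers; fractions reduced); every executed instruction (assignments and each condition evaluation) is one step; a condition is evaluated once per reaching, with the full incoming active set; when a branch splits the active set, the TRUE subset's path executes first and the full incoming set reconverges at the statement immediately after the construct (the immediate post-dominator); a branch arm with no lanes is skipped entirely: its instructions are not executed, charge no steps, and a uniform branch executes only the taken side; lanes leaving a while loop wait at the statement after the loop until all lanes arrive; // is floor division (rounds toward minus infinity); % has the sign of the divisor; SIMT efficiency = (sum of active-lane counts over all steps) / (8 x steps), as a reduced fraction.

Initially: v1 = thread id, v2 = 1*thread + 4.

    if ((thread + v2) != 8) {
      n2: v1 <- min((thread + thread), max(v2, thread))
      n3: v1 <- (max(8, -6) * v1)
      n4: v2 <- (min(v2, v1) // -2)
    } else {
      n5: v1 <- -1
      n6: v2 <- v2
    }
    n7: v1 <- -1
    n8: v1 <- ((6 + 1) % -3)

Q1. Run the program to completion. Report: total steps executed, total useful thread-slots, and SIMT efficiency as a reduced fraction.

Answer: 8 steps, 47 useful, 47/64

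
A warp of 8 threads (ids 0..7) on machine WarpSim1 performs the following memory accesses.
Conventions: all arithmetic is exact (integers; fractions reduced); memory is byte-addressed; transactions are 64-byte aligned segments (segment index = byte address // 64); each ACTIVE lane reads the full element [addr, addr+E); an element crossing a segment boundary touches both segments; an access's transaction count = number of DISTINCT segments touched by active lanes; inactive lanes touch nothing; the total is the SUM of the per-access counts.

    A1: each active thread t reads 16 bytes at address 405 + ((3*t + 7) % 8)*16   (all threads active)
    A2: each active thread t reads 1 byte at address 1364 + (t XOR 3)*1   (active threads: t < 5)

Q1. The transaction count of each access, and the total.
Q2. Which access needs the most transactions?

A1: 3 transactions
A2: 1 transaction

Answer: 3,1; total 4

Answer: A1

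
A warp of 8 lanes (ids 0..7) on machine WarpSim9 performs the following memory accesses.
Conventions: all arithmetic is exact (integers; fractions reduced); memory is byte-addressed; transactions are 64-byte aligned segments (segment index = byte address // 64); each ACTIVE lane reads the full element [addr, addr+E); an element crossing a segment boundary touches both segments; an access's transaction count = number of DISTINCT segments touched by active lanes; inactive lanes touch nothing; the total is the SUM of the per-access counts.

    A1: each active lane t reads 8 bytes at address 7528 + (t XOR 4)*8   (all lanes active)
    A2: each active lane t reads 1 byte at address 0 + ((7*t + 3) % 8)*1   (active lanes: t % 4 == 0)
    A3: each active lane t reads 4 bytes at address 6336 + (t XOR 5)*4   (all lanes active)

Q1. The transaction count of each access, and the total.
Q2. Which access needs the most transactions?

A1: 2 transactions
A2: 1 transaction
A3: 1 transaction

Answer: 2,1,1; total 4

Answer: A1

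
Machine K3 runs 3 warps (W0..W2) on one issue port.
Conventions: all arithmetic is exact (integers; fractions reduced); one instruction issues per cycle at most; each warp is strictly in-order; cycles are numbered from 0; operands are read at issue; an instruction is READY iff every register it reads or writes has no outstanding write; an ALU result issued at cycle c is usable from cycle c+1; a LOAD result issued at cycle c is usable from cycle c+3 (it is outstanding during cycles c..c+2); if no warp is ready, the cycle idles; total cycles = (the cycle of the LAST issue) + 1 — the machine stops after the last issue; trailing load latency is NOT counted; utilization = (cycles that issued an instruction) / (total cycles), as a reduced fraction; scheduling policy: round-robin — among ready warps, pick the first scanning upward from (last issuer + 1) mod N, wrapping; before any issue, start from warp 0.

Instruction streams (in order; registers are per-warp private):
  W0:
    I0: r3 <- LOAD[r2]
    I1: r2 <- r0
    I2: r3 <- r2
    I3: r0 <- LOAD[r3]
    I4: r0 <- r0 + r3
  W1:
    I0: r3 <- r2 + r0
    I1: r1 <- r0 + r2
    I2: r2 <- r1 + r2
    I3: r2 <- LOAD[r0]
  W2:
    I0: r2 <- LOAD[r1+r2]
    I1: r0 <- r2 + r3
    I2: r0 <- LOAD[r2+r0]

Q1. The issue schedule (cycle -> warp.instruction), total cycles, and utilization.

cycle 0: W0.I0
cycle 1: W1.I0
cycle 2: W2.I0
cycle 3: W0.I1
cycle 4: W1.I1
cycle 5: W2.I1
cycle 6: W0.I2
cycle 7: W1.I2
cycle 8: W2.I2
cycle 9: W0.I3
cycle 10: W1.I3
cycle 11: idle
cycle 12: W0.I4

Answer: 13 cycles, utilization 12/13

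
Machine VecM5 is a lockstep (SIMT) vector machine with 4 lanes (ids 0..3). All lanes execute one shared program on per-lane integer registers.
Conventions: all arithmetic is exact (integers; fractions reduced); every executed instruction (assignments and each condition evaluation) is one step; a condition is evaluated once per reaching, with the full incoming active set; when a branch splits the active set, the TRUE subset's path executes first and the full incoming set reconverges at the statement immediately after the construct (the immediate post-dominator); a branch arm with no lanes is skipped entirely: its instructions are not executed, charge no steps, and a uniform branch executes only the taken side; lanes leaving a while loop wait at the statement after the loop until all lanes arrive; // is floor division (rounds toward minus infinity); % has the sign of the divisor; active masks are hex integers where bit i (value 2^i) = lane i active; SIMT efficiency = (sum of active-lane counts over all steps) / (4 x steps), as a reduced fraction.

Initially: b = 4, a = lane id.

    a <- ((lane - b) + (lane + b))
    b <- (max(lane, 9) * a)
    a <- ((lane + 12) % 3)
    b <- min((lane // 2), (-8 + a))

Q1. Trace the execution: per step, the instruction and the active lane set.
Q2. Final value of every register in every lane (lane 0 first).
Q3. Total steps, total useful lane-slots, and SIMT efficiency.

step 0: a <- ((lane - b) + (lane + b)) 0xf
step 1: b <- (max(lane, 9) * a)      0xf
step 2: a <- ((lane + 12) % 3)       0xf
step 3: b <- min((lane // 2), (-8 + a)) 0xf

Answer: 4 steps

b: -8,-7,-6,-8
a: 0,1,2,0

steps = 4; useful = 16; efficiency = 16/16 = 1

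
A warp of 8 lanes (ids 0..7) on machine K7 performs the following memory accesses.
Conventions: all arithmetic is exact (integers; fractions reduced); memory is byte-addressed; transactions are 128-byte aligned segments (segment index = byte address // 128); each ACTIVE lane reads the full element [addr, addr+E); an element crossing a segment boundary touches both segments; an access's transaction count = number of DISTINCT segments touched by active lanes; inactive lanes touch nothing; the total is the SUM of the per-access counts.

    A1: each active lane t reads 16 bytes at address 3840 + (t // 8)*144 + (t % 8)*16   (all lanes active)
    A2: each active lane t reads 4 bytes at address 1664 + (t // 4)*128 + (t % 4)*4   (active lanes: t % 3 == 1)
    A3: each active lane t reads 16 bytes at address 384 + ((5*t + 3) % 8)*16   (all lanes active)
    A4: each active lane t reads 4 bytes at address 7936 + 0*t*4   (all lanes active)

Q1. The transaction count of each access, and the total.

A1: 1 transaction
A2: 2 transactions
A3: 1 transaction
A4: 1 transaction

Answer: 1,2,1,1; total 5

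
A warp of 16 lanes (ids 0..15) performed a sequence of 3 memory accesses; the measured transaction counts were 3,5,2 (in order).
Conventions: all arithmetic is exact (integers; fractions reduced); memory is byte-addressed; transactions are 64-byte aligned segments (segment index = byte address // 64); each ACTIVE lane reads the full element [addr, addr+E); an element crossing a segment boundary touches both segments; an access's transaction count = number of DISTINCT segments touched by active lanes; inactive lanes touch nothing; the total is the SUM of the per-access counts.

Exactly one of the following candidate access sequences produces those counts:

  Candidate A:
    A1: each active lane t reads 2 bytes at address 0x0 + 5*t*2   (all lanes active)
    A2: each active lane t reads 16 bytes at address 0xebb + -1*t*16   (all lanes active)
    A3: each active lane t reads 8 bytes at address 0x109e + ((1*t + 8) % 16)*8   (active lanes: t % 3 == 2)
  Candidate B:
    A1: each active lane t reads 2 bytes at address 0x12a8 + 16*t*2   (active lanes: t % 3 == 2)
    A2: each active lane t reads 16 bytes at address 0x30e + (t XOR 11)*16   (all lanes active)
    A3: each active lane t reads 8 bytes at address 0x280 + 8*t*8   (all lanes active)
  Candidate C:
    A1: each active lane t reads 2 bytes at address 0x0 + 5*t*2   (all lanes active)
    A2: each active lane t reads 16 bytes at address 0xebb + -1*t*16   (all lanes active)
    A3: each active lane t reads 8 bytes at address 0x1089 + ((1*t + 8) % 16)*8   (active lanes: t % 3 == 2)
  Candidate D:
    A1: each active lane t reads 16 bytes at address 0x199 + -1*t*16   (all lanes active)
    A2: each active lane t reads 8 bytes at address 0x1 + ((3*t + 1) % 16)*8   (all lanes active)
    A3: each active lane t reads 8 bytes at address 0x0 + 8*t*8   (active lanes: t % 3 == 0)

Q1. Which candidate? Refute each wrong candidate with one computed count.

A: A3 gives 3 transactions, not 2
B: A1 gives 5 transactions, not 3
D: A1 gives 5 transactions, not 3
C: all counts match (3,5,2)

Answer: C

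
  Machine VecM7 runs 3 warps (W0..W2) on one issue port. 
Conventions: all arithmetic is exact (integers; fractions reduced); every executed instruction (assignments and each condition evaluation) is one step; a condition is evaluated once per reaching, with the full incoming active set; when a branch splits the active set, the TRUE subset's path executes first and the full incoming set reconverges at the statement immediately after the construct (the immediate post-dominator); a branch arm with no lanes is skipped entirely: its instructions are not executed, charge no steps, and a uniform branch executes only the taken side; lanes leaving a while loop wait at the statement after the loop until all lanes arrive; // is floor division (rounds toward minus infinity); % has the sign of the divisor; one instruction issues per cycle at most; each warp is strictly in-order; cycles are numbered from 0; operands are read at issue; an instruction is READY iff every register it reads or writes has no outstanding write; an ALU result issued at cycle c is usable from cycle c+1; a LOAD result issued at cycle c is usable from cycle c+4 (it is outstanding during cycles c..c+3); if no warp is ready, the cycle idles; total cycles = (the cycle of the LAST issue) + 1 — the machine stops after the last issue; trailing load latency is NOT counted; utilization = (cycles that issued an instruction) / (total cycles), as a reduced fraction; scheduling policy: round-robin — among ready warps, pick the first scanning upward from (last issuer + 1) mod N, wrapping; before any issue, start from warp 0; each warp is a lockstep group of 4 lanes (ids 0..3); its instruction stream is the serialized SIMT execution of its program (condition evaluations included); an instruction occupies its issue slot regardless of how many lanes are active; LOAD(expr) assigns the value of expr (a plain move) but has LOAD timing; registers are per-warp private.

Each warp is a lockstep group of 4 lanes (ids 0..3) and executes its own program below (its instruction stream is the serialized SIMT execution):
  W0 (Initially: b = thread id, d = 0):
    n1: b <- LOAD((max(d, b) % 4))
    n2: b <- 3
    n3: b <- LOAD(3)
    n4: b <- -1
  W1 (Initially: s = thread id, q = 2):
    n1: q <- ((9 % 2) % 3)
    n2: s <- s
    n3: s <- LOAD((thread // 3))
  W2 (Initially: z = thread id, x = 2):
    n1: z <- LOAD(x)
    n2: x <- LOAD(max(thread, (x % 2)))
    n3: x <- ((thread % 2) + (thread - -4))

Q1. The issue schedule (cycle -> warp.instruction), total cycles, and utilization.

cycle 0: W0.I0
cycle 1: W1.I0
cycle 2: W2.I0
cycle 3: W1.I1
cycle 4: W2.I1
cycle 5: W0.I1
cycle 6: W1.I2
cycle 7: W0.I2
cycle 8: W2.I2
cycle 9: idle
cycle 10: idle
cycle 11: W0.I3

Answer: 12 cycles, utilization 5/6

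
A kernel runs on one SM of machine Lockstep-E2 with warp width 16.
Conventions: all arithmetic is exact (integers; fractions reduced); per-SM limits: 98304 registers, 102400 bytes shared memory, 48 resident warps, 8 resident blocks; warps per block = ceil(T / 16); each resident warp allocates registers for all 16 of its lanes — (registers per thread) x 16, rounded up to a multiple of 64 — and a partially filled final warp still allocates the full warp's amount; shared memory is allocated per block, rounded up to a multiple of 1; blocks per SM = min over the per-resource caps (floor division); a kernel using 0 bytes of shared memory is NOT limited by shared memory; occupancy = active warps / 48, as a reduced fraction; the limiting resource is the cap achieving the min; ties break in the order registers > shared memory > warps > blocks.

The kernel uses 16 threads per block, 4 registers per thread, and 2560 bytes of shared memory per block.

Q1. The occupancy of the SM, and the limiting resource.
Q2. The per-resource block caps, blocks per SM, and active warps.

Answer: occupancy 1/6, limited by blocks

registers: 1536 blocks
shared memory: 40 blocks
warps: 48 blocks
blocks: 8 blocks

Answer: 8 blocks, 8 active warps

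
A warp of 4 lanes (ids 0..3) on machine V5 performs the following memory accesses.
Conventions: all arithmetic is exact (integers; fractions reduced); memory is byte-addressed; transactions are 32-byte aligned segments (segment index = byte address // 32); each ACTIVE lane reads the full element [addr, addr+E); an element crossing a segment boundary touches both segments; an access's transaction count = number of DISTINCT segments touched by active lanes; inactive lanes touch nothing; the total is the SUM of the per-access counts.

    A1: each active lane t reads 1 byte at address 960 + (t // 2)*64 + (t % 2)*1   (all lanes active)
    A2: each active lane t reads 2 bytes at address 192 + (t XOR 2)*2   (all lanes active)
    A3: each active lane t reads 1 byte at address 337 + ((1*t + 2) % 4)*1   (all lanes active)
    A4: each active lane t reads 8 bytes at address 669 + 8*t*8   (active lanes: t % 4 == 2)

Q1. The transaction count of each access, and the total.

A1: 2 transactions
A2: 1 transaction
A3: 1 transaction
A4: 2 transactions

Answer: 2,1,1,2; total 6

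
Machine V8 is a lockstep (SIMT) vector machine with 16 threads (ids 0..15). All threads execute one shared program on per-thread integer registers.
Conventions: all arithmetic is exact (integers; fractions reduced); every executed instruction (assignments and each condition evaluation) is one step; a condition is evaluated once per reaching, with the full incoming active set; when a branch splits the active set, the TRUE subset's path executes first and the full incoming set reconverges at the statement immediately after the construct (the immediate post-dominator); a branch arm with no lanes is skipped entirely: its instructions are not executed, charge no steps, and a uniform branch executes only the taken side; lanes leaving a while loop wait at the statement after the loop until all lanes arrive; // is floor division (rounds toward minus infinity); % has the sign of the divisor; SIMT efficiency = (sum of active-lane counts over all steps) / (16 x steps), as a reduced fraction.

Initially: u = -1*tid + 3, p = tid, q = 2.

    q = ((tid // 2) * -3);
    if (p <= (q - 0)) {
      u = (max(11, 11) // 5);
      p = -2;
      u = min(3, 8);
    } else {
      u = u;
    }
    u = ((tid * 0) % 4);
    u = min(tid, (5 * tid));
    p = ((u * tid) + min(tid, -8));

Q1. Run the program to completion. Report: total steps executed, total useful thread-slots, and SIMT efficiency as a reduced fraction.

Answer: 9 steps, 98 useful, 49/72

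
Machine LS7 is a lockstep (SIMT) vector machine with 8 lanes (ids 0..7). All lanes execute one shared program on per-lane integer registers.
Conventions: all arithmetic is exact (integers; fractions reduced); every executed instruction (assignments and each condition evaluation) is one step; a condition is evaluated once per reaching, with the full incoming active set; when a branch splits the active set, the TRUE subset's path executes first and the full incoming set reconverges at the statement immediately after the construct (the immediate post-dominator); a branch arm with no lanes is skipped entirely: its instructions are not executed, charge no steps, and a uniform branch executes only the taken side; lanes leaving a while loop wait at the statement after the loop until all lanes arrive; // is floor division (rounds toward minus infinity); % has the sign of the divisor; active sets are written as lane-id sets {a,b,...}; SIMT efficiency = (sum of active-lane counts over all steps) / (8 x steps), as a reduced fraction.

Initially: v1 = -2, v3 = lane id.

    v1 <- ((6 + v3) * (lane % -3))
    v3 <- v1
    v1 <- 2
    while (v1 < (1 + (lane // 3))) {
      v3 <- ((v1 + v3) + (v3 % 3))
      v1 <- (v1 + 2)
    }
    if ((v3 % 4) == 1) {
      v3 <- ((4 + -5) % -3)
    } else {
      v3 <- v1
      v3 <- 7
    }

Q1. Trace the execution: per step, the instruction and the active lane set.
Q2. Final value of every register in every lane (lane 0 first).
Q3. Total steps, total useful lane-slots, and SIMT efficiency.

step 0: v1 <- ((6 + v3) * (lane % -3)) {0,1,2,3,4,5,6,7}
step 1: v3 <- v1                     {0,1,2,3,4,5,6,7}
step 2: v1 <- 2                      {0,1,2,3,4,5,6,7}
step 3: eval (v1 < (1 + (lane // 3))) {0,1,2,3,4,5,6,7}
step 4: v3 <- ((v1 + v3) + (v3 % 3)) {6,7}
step 5: v1 <- (v1 + 2)               {6,7}
step 6: eval (v1 < (1 + (lane // 3))) {6,7}
step 7: eval ((v3 % 4) == 1)         {0,1,2,3,4,5,6,7}
step 8: v3 <- ((4 + -5) % -3)        {5,7}
step 9: v3 <- v1                     {0,1,2,3,4,6}
step 10: v3 <- 7                      {0,1,2,3,4,6}

Answer: 11 steps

v1: 2,2,2,2,2,2,4,4
v3: 7,7,7,7,7,-1,7,-1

steps = 11; useful = 60; efficiency = 60/88 = 15/22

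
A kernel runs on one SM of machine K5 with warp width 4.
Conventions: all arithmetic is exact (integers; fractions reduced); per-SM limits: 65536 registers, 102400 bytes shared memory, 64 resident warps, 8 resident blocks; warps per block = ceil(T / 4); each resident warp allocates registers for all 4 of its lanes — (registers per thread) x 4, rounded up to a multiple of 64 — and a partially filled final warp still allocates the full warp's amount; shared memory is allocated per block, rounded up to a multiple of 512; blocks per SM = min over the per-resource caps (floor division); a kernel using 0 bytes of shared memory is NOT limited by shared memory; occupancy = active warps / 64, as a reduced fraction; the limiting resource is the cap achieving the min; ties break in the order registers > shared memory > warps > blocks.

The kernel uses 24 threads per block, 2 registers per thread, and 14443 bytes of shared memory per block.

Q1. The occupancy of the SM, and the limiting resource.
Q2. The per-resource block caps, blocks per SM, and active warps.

Answer: occupancy 9/16, limited by shared memory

registers: 170 blocks
shared memory: 6 blocks
warps: 10 blocks
blocks: 8 blocks

Answer: 6 blocks, 36 active warps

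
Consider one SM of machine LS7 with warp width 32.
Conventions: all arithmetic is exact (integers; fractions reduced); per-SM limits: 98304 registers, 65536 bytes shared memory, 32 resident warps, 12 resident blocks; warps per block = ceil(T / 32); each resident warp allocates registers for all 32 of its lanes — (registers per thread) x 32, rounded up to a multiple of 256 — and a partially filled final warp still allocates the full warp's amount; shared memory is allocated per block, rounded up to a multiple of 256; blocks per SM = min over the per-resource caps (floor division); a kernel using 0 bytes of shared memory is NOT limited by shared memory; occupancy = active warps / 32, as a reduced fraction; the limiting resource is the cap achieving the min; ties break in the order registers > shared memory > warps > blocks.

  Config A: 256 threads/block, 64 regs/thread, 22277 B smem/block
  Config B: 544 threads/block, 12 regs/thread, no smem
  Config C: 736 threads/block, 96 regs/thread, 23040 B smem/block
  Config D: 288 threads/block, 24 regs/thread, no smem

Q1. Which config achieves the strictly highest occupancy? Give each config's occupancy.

occupancies: A 1/2, B 17/32, C 23/32, D 27/32

Answer: D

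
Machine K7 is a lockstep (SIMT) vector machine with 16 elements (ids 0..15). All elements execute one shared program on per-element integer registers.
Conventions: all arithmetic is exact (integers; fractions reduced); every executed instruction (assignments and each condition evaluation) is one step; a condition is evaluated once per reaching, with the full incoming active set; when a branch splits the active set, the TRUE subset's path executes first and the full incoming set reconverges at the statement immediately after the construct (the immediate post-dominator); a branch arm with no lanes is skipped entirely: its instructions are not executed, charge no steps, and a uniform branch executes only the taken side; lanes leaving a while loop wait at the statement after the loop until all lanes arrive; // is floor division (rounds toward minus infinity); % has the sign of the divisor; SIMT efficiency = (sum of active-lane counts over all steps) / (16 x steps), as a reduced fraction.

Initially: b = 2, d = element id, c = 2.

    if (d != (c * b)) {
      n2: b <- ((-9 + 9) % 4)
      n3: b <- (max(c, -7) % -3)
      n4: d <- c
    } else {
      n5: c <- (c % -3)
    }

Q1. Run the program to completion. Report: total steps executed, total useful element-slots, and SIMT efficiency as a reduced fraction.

Answer: 5 steps, 62 useful, 31/40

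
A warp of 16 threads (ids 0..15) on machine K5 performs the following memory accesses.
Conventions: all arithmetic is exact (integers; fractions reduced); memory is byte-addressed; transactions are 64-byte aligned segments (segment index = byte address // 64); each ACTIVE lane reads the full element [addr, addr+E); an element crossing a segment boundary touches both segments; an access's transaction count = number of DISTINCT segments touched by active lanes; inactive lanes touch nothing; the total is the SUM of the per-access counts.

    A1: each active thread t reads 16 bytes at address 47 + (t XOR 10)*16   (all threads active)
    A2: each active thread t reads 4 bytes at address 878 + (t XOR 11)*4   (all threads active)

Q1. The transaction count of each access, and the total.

A1: 5 transactions
A2: 2 transactions

Answer: 5,2; total 7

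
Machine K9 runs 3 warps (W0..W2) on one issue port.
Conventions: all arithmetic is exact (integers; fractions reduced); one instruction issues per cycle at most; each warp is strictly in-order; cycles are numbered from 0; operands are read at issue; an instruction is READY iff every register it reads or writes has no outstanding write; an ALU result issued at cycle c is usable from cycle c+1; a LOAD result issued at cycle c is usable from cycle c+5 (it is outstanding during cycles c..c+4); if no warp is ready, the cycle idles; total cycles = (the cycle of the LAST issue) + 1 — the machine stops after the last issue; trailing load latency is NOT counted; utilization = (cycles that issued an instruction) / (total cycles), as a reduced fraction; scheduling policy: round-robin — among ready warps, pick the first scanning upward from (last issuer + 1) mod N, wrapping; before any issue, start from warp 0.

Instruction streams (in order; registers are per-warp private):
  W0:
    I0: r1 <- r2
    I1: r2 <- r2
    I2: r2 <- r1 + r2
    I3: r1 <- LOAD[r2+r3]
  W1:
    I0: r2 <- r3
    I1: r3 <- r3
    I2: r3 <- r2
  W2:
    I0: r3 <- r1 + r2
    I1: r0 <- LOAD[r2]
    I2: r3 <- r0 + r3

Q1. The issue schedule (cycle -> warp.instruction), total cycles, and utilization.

cycle 0: W0.I0
cycle 1: W1.I0
cycle 2: W2.I0
cycle 3: W0.I1
cycle 4: W1.I1
cycle 5: W2.I1
cycle 6: W0.I2
cycle 7: W1.I2
cycle 8: W0.I3
cycle 9: idle
cycle 10: W2.I2

Answer: 11 cycles, utilization 10/11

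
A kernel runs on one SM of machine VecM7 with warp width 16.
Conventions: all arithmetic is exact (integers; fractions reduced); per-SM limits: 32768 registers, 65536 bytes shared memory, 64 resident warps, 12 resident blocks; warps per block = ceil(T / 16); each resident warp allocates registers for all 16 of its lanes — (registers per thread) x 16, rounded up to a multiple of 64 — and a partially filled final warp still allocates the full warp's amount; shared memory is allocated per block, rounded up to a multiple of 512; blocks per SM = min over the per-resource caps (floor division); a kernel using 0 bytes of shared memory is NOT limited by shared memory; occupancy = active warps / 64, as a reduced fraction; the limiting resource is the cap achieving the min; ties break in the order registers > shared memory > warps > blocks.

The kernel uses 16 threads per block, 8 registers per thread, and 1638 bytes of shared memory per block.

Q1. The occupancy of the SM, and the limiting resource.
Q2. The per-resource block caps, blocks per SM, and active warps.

Answer: occupancy 3/16, limited by blocks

registers: 256 blocks
shared memory: 32 blocks
warps: 64 blocks
blocks: 12 blocks

Answer: 12 blocks, 12 active warps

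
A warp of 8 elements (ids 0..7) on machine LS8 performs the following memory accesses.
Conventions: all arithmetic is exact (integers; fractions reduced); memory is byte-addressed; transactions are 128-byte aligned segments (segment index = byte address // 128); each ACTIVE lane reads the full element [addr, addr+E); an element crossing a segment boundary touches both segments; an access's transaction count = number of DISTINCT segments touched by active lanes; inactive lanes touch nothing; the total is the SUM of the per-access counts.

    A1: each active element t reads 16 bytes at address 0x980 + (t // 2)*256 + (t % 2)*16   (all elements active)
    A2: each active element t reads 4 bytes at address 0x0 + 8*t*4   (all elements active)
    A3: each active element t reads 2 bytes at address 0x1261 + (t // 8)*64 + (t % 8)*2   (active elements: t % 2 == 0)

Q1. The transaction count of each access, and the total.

A1: 4 transactions
A2: 2 transactions
A3: 1 transaction

Answer: 4,2,1; total 7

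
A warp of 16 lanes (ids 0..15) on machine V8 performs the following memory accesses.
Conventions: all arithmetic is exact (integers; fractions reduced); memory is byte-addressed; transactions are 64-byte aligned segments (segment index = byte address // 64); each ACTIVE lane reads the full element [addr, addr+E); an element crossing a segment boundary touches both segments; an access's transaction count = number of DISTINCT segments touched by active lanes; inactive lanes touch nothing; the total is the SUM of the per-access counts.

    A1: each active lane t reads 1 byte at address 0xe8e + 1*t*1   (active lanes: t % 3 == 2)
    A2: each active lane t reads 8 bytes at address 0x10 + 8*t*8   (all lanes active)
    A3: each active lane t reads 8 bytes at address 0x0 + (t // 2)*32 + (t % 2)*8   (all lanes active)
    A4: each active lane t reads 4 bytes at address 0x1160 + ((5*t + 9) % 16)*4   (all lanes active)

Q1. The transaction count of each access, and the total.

A1: 1 transaction
A2: 16 transactions
A3: 4 transactions
A4: 2 transactions

Answer: 1,16,4,2; total 23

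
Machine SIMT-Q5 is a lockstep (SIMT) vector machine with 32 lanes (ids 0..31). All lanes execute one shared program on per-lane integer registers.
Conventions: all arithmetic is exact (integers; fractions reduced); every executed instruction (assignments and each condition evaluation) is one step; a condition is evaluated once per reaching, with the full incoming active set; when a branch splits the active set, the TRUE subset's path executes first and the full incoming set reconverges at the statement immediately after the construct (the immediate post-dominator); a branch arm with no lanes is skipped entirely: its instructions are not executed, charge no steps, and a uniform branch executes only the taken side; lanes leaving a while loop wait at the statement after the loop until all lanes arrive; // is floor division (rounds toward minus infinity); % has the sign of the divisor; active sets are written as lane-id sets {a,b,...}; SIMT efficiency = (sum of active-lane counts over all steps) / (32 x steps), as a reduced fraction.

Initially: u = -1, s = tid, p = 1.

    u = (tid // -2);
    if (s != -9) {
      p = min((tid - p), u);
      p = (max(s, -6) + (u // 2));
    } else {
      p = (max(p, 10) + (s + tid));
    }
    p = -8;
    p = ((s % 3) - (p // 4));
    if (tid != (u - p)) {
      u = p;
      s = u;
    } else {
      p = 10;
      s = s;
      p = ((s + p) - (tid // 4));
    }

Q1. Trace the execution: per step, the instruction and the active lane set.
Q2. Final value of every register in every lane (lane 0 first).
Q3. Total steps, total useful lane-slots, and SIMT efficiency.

step 0: u <- (tid // -2)             {0,1,2,3,4,5,6,7,8,9,10,11,12,13,14,15,16,17,18,19,20,21,22,23,24,25,26,27,28,29,30,31}
step 1: eval (s != -9)               {0,1,2,3,4,5,6,7,8,9,10,11,12,13,14,15,16,17,18,19,20,21,22,23,24,25,26,27,28,29,30,31}
step 2: p <- min((tid - p), u)       {0,1,2,3,4,5,6,7,8,9,10,11,12,13,14,15,16,17,18,19,20,21,22,23,24,25,26,27,28,29,30,31}
step 3: p <- (max(s, -6) + (u // 2)) {0,1,2,3,4,5,6,7,8,9,10,11,12,13,14,15,16,17,18,19,20,21,22,23,24,25,26,27,28,29,30,31}
step 4: p <- -8                      {0,1,2,3,4,5,6,7,8,9,10,11,12,13,14,15,16,17,18,19,20,21,22,23,24,25,26,27,28,29,30,31}
step 5: p <- ((s % 3) - (p // 4))    {0,1,2,3,4,5,6,7,8,9,10,11,12,13,14,15,16,17,18,19,20,21,22,23,24,25,26,27,28,29,30,31}
step 6: eval (tid != (u - p))        {0,1,2,3,4,5,6,7,8,9,10,11,12,13,14,15,16,17,18,19,20,21,22,23,24,25,26,27,28,29,30,31}
step 7: u <- p                       {0,1,2,3,4,5,6,7,8,9,10,11,12,13,14,15,16,17,18,19,20,21,22,23,24,25,26,27,28,29,30,31}
step 8: s <- u                       {0,1,2,3,4,5,6,7,8,9,10,11,12,13,14,15,16,17,18,19,20,21,22,23,24,25,26,27,28,29,30,31}

Answer: 9 steps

u: 2,3,4,2,3,4,2,3,4,2,3,4,2,3,4,2,3,4,2,3,4,2,3,4,2,3,4,2,3,4,2,3
s: 2,3,4,2,3,4,2,3,4,2,3,4,2,3,4,2,3,4,2,3,4,2,3,4,2,3,4,2,3,4,2,3
p: 2,3,4,2,3,4,2,3,4,2,3,4,2,3,4,2,3,4,2,3,4,2,3,4,2,3,4,2,3,4,2,3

steps = 9; useful = 288; efficiency = 288/288 = 1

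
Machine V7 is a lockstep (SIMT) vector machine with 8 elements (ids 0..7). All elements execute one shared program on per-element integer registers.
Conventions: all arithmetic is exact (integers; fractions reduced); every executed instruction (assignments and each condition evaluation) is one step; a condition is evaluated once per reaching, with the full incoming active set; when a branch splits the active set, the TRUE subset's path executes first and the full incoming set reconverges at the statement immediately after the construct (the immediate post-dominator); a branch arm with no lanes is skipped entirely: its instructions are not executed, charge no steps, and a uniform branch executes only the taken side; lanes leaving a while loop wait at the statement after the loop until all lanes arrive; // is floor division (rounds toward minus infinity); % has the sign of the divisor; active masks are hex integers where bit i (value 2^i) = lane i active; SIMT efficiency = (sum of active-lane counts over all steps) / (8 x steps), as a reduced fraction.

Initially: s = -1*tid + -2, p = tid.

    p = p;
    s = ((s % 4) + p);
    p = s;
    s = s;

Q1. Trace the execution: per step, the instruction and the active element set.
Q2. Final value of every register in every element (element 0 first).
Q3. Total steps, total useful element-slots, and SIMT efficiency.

step 0: p <- p                       0xff
step 1: s <- ((s % 4) + p)           0xff
step 2: p <- s                       0xff
step 3: s <- s                       0xff

Answer: 4 steps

s: 2,2,2,6,6,6,6,10
p: 2,2,2,6,6,6,6,10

steps = 4; useful = 32; efficiency = 32/32 = 1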